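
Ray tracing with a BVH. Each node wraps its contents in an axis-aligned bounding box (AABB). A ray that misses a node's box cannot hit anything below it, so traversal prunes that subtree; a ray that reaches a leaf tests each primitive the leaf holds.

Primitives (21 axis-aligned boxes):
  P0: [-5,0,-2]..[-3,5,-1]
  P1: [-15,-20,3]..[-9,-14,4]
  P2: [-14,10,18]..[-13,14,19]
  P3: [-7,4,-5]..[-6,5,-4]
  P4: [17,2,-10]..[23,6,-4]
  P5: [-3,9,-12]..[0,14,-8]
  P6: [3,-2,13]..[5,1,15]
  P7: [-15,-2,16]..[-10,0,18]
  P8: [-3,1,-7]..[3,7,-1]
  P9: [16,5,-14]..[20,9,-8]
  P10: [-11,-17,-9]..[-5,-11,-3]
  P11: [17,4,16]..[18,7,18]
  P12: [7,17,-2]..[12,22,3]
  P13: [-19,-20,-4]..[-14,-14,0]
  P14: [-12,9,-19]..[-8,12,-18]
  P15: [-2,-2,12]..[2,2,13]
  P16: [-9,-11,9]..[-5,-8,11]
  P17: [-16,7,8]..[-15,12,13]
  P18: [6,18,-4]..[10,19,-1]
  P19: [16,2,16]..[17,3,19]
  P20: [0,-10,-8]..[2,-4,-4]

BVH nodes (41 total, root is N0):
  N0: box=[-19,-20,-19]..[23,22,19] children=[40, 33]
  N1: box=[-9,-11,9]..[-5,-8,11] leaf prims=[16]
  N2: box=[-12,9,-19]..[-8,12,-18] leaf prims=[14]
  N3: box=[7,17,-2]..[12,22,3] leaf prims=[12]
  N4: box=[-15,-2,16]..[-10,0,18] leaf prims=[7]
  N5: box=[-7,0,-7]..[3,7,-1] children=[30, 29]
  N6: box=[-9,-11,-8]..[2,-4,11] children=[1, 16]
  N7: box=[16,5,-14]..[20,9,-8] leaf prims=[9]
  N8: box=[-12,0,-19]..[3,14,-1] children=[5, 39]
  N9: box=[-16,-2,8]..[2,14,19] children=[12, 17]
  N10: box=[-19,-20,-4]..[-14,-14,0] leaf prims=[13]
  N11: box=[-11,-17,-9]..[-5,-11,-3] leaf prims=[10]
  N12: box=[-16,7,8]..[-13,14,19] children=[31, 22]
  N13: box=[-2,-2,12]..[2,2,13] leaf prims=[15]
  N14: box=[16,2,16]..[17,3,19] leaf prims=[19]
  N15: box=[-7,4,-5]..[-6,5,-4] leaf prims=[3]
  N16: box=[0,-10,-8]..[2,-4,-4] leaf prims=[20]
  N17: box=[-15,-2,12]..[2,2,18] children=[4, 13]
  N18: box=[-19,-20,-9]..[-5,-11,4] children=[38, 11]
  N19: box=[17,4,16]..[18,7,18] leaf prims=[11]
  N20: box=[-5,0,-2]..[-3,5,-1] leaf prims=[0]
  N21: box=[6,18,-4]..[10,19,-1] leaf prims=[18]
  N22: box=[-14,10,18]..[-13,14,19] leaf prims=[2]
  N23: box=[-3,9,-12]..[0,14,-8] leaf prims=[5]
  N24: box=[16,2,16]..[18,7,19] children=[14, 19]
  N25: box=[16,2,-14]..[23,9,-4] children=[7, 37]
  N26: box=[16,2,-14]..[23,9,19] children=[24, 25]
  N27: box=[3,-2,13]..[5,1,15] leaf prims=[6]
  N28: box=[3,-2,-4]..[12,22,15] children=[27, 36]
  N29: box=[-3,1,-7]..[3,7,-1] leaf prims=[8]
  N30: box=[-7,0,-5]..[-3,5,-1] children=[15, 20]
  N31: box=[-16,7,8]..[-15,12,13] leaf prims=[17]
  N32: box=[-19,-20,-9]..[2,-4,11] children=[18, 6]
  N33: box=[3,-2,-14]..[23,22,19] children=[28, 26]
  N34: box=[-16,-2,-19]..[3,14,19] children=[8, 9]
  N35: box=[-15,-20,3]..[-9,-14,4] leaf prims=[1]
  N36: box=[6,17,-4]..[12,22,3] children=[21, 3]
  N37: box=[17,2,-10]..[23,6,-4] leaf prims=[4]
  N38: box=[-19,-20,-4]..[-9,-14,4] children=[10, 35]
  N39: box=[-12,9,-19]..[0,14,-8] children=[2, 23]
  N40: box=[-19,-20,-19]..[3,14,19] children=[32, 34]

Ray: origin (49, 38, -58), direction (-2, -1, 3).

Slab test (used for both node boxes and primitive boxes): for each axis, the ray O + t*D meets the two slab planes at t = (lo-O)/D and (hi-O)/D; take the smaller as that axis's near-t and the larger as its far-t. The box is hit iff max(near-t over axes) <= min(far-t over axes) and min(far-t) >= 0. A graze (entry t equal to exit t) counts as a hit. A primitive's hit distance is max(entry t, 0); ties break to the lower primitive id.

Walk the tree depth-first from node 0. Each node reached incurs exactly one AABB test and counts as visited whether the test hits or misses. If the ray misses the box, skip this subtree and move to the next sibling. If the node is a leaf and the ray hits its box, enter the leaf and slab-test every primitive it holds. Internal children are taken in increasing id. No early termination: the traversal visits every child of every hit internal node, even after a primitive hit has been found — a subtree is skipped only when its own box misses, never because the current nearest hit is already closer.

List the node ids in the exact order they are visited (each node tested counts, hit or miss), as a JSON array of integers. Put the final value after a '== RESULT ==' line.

Traverse from the root:
N0 x:[13,34] y:[16,58] z:[13,77/3] -> hit [16,77/3], descend [33, 40]
  N33 x:[13,23] y:[16,40] z:[44/3,77/3] -> hit [16,23], descend [26, 28]
    N26 x:[13,33/2] y:[29,36] z:[44/3,77/3] -> miss, prune
    N28 x:[37/2,23] y:[16,40] z:[18,73/3] -> hit [37/2,23], descend [27, 36]
      N27 x:[22,23] y:[37,40] z:[71/3,73/3] -> miss, prune
      N36 x:[37/2,43/2] y:[16,21] z:[18,61/3] -> hit [37/2,61/3], descend [3, 21]
        N3 x:[37/2,21] y:[16,21] z:[56/3,61/3] -> hit [56/3,61/3] leaf, test {P12@t=56/3}
        N21 x:[39/2,43/2] y:[19,20] z:[18,19] -> miss, prune
  N40 x:[23,34] y:[24,58] z:[13,77/3] -> hit [24,77/3], descend [32, 34]
    N32 x:[47/2,34] y:[42,58] z:[49/3,23] -> miss, prune
    N34 x:[23,65/2] y:[24,40] z:[13,77/3] -> hit [24,77/3], descend [8, 9]
      N8 x:[23,61/2] y:[24,38] z:[13,19] -> miss, prune
      N9 x:[47/2,65/2] y:[24,40] z:[22,77/3] -> hit [24,77/3], descend [12, 17]
        N12 x:[31,65/2] y:[24,31] z:[22,77/3] -> miss, prune
        N17 x:[47/2,32] y:[36,40] z:[70/3,76/3] -> miss, prune

15 AABB tests over nodes [0, 33, 26, 28, 27, 36, 3, 21, 40, 32, 34, 8, 9, 12, 17]; 1 leaf entered; closest P12.

== RESULT ==
[0, 33, 26, 28, 27, 36, 3, 21, 40, 32, 34, 8, 9, 12, 17]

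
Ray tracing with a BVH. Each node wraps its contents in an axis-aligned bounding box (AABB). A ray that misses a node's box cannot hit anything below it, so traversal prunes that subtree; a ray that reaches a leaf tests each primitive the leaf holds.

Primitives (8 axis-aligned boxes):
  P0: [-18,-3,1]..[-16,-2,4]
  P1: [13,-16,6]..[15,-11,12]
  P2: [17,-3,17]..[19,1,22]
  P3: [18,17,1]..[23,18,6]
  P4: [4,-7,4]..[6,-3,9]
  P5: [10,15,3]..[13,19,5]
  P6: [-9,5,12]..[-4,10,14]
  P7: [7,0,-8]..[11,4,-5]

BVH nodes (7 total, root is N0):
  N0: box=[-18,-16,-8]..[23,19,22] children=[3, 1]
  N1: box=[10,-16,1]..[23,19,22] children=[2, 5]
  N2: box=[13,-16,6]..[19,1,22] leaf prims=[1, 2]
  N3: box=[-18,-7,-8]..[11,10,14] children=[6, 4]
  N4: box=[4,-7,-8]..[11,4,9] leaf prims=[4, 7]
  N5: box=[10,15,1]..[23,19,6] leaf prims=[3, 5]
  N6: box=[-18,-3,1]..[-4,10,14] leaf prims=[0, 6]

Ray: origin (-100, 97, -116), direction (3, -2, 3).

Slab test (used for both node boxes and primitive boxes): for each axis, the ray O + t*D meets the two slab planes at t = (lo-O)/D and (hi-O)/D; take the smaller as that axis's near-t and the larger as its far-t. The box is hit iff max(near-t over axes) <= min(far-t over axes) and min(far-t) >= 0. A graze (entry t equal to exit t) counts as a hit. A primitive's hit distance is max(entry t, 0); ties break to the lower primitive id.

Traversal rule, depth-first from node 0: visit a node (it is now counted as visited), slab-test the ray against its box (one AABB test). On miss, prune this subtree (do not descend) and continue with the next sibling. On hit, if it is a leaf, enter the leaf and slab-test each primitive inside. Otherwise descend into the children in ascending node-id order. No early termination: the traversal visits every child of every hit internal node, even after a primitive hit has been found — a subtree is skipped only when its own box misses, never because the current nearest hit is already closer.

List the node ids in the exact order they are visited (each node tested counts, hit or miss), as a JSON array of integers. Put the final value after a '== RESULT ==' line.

Traverse from the root:
N0 x:[82/3,41] y:[39,113/2] z:[36,46] -> hit [39,41], descend [1, 3]
  N1 x:[110/3,41] y:[39,113/2] z:[39,46] -> hit [39,41], descend [2, 5]
    N2 x:[113/3,119/3] y:[48,113/2] z:[122/3,46] -> miss, prune
    N5 x:[110/3,41] y:[39,41] z:[39,122/3] -> hit [39,122/3] leaf, test {P3@t=79/2, P5(miss)}
  N3 x:[82/3,37] y:[87/2,52] z:[36,130/3] -> miss, prune

Visited [0, 1, 2, 5, 3]. Tests: 5 box, 1 leaf. Nearest: P3.

== RESULT ==
[0, 1, 2, 5, 3]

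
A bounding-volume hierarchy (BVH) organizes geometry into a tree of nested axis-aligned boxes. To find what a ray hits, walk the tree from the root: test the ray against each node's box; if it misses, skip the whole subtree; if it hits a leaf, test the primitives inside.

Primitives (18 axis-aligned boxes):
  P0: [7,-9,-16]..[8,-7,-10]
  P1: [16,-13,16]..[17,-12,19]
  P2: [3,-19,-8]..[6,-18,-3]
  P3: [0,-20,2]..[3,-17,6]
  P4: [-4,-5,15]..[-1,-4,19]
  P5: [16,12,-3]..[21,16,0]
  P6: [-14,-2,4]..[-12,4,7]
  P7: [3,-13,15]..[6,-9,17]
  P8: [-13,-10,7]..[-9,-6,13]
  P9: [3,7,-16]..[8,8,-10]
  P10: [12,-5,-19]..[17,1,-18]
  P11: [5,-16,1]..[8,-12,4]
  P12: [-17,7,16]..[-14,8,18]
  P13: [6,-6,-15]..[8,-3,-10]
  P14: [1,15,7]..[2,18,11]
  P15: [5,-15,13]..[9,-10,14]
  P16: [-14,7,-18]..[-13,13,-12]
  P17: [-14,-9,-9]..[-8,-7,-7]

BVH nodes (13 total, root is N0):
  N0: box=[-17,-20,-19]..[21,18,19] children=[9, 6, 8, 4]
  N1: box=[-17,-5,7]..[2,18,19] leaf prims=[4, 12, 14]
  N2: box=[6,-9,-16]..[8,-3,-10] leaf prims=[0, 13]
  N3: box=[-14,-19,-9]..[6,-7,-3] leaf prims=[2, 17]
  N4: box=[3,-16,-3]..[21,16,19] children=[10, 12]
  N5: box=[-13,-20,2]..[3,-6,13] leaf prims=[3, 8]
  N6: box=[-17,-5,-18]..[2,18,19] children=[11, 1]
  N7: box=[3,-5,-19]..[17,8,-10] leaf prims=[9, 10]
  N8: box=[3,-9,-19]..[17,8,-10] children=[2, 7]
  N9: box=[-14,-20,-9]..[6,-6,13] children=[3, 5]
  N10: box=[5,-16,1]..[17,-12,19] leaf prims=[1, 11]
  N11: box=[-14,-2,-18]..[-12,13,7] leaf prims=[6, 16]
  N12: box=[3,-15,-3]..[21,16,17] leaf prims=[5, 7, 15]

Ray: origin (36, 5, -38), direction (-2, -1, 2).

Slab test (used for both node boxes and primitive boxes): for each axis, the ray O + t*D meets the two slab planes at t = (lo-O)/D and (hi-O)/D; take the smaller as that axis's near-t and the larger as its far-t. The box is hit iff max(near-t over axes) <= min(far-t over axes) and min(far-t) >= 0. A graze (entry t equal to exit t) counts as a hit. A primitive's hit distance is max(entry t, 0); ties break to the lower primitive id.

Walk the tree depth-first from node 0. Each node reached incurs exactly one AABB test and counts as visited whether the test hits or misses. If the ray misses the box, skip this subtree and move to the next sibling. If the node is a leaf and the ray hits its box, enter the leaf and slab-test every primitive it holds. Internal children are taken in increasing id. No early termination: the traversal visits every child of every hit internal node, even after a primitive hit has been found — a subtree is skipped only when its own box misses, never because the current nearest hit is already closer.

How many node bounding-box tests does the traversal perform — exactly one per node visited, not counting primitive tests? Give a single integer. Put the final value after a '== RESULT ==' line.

Traverse from the root:
N0 x:[15/2,53/2] y:[-13,25] z:[19/2,57/2] -> hit [19/2,25], descend [4, 6, 8, 9]
  N4 x:[15/2,33/2] y:[-11,21] z:[35/2,57/2] -> miss, prune
  N6 x:[17,53/2] y:[-13,10] z:[10,57/2] -> miss, prune
  N8 x:[19/2,33/2] y:[-3,14] z:[19/2,14] -> hit [19/2,14], descend [2, 7]
    N2 x:[14,15] y:[8,14] z:[11,14] -> hit [14,14] leaf, test {P0@t=14, P13(miss)}
    N7 x:[19/2,33/2] y:[-3,10] z:[19/2,14] -> hit [19/2,10] leaf, test {P9(miss), P10@t=19/2}
  N9 x:[15,25] y:[11,25] z:[29/2,51/2] -> hit [15,25], descend [3, 5]
    N3 x:[15,25] y:[12,24] z:[29/2,35/2] -> hit [15,35/2] leaf, test {P2(miss), P17(miss)}
    N5 x:[33/2,49/2] y:[11,25] z:[20,51/2] -> hit [20,49/2] leaf, test {P3(miss), P8(miss)}

order=[0, 4, 6, 8, 2, 7, 9, 3, 5]  |boxes|=9  |leaves|=4  hit=P10

== RESULT ==
9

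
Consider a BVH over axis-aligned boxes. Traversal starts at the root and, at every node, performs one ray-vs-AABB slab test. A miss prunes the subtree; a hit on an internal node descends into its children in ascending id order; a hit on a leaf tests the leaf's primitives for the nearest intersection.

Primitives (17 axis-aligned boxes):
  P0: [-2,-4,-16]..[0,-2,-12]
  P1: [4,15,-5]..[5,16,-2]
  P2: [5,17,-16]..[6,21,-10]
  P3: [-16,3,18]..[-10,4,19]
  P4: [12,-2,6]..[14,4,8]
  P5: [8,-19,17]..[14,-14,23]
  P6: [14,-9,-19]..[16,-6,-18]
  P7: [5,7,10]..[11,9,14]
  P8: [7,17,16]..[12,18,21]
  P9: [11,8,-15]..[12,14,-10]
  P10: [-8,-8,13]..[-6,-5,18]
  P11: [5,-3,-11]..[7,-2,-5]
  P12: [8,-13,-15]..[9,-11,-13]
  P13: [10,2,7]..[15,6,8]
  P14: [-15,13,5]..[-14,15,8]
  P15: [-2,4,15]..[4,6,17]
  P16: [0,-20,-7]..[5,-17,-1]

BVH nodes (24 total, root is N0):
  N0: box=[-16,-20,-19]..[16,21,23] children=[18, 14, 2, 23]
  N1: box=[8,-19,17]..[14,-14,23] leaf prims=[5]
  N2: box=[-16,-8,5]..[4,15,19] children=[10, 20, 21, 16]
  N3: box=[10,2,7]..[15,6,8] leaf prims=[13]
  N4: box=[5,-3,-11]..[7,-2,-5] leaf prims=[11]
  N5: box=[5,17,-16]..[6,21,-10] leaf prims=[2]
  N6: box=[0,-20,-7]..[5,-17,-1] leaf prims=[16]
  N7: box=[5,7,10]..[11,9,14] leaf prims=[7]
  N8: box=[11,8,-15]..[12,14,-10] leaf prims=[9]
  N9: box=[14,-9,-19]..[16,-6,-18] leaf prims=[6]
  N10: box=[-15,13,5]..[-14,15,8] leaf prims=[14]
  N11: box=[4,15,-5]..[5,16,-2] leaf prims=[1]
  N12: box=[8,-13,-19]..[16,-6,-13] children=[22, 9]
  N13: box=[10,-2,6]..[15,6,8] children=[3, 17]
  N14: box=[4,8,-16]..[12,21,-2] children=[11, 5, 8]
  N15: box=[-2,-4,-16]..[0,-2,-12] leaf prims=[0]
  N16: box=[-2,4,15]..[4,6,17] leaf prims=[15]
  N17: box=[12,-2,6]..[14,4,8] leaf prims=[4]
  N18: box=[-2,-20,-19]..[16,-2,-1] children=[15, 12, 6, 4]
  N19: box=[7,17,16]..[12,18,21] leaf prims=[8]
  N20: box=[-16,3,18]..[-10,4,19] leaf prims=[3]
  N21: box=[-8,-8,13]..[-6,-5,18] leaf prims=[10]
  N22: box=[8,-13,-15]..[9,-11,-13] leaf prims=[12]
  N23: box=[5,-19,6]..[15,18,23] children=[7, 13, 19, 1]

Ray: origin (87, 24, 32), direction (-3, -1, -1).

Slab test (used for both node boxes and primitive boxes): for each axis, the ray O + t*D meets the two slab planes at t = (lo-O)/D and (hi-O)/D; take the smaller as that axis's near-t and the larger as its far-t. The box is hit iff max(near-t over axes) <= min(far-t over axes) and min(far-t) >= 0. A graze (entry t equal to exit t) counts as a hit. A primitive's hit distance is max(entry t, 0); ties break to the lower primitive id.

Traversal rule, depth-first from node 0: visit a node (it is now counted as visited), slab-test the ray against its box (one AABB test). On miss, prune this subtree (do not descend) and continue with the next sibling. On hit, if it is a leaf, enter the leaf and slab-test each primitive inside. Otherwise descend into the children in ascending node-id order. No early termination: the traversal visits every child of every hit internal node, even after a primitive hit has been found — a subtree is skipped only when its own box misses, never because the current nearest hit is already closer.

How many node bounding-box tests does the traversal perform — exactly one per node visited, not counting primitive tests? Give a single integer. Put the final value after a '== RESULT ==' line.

Trace the traversal:
N0 x:[71/3,103/3] y:[3,44] z:[9,51] -> hit [71/3,103/3], descend [2, 14, 18, 23]
  N2 x:[83/3,103/3] y:[9,32] z:[13,27] -> miss, prune
  N14 x:[25,83/3] y:[3,16] z:[34,48] -> miss, prune
  N18 x:[71/3,89/3] y:[26,44] z:[33,51] -> miss, prune
  N23 x:[24,82/3] y:[6,43] z:[9,26] -> hit [24,26], descend [1, 7, 13, 19]
    N1 x:[73/3,79/3] y:[38,43] z:[9,15] -> miss, prune
    N7 x:[76/3,82/3] y:[15,17] z:[18,22] -> miss, prune
    N13 x:[24,77/3] y:[18,26] z:[24,26] -> hit [24,77/3], descend [3, 17]
      N3 x:[24,77/3] y:[18,22] z:[24,25] -> miss, prune
      N17 x:[73/3,25] y:[20,26] z:[24,26] -> hit [73/3,25] leaf, test {P4@t=73/3}
    N19 x:[25,80/3] y:[6,7] z:[11,16] -> miss, prune

order=[0, 2, 14, 18, 23, 1, 7, 13, 3, 17, 19]  |boxes|=11  |leaves|=1  hit=P4

== RESULT ==
11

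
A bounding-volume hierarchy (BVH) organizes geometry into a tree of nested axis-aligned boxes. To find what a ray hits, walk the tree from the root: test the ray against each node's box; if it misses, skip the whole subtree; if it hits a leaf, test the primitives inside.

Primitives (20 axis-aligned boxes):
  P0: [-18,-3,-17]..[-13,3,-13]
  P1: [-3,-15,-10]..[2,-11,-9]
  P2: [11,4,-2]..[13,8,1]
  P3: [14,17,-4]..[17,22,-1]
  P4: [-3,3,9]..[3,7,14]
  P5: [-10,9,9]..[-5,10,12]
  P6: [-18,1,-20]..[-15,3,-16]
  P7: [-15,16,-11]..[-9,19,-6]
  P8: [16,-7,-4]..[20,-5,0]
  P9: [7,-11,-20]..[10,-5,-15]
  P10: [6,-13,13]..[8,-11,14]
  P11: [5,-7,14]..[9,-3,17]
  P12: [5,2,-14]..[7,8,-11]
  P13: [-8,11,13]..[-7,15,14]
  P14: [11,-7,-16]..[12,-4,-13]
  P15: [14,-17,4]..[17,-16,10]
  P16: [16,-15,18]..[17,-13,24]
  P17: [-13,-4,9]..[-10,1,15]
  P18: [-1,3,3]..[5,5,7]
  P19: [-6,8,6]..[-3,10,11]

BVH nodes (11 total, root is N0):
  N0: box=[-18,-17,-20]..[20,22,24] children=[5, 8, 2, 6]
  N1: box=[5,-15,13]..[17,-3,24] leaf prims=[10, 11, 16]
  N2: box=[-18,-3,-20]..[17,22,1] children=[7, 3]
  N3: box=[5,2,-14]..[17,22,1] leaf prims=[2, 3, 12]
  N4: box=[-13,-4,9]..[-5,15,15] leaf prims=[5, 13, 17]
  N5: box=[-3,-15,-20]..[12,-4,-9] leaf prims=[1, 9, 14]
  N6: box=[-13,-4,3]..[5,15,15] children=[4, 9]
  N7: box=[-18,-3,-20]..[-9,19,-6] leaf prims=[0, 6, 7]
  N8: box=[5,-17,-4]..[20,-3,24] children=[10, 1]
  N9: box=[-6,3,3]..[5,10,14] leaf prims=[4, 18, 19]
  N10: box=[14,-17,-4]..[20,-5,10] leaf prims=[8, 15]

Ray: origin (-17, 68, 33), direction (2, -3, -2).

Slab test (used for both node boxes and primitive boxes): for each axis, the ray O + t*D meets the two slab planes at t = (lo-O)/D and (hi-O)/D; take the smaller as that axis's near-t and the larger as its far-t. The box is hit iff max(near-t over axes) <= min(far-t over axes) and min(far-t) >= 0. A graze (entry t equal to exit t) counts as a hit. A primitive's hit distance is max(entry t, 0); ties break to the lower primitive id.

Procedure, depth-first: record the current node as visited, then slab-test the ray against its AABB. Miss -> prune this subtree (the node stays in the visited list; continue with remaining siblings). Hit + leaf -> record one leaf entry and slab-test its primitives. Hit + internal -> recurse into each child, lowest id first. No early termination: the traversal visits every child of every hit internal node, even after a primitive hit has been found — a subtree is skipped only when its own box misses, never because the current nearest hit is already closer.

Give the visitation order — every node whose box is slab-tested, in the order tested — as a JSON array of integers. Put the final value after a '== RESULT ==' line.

Trace the traversal:
N0 x:[-1/2,37/2] y:[46/3,85/3] z:[9/2,53/2] -> hit [46/3,37/2], descend [2, 5, 6, 8]
  N2 x:[-1/2,17] y:[46/3,71/3] z:[16,53/2] -> hit [16,17], descend [3, 7]
    N3 x:[11,17] y:[46/3,22] z:[16,47/2] -> hit [16,17] leaf, test {P2(miss), P3@t=17, P12(miss)}
    N7 x:[-1/2,4] y:[49/3,71/3] z:[39/2,53/2] -> miss, prune
  N5 x:[7,29/2] y:[24,83/3] z:[21,53/2] -> miss, prune
  N6 x:[2,11] y:[53/3,24] z:[9,15] -> miss, prune
  N8 x:[11,37/2] y:[71/3,85/3] z:[9/2,37/2] -> miss, prune

order=[0, 2, 3, 7, 5, 6, 8]  |boxes|=7  |leaves|=1  hit=P3

== RESULT ==
[0, 2, 3, 7, 5, 6, 8]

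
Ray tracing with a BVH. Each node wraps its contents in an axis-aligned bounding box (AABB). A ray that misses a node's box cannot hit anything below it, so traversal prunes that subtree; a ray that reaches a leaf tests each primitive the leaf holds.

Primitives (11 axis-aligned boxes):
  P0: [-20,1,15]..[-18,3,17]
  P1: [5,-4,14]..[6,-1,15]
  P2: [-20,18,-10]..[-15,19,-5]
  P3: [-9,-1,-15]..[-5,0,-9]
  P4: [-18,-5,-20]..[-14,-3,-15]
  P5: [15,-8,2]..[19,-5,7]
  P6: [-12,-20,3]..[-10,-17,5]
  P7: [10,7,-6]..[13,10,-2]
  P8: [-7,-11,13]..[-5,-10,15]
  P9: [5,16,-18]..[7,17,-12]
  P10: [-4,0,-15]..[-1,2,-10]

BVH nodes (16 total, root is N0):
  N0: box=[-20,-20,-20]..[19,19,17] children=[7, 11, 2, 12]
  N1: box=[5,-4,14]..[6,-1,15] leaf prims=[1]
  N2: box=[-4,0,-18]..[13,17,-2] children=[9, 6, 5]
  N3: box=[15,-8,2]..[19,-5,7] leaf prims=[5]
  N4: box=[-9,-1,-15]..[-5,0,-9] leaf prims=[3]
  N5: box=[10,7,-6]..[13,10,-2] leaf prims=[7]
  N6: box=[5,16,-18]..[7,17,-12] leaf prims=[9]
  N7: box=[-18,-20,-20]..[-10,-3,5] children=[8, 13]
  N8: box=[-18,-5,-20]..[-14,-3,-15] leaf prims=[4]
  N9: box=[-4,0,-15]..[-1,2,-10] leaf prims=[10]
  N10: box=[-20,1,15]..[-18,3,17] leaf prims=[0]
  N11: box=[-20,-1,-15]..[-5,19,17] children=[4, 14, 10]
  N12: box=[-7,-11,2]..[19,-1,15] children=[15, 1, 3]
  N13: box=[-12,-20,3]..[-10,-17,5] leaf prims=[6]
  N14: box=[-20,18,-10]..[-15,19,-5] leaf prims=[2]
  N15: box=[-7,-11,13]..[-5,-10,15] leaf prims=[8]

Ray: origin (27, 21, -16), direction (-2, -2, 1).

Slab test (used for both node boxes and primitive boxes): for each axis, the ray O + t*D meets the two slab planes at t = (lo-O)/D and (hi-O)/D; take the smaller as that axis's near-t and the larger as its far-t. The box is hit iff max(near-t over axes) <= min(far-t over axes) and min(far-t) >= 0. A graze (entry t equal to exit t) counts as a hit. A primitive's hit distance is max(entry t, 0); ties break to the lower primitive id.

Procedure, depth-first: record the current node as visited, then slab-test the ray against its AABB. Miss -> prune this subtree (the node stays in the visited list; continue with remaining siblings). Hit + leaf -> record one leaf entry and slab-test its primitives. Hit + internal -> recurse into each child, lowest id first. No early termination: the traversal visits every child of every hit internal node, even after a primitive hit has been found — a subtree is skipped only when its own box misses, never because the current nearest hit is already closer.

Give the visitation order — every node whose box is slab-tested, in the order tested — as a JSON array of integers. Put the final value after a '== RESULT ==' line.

Traverse from the root:
N0 x:[4,47/2] y:[1,41/2] z:[-4,33] -> hit [4,41/2], descend [2, 7, 11, 12]
  N2 x:[7,31/2] y:[2,21/2] z:[-2,14] -> hit [7,21/2], descend [5, 6, 9]
    N5 x:[7,17/2] y:[11/2,7] z:[10,14] -> miss, prune
    N6 x:[10,11] y:[2,5/2] z:[-2,4] -> miss, prune
    N9 x:[14,31/2] y:[19/2,21/2] z:[1,6] -> miss, prune
  N7 x:[37/2,45/2] y:[12,41/2] z:[-4,21] -> hit [37/2,41/2], descend [8, 13]
    N8 x:[41/2,45/2] y:[12,13] z:[-4,1] -> miss, prune
    N13 x:[37/2,39/2] y:[19,41/2] z:[19,21] -> hit [19,39/2] leaf, test {P6@t=19}
  N11 x:[16,47/2] y:[1,11] z:[1,33] -> miss, prune
  N12 x:[4,17] y:[11,16] z:[18,31] -> miss, prune

10 AABB tests over nodes [0, 2, 5, 6, 9, 7, 8, 13, 11, 12]; 1 leaf entered; closest P6.

== RESULT ==
[0, 2, 5, 6, 9, 7, 8, 13, 11, 12]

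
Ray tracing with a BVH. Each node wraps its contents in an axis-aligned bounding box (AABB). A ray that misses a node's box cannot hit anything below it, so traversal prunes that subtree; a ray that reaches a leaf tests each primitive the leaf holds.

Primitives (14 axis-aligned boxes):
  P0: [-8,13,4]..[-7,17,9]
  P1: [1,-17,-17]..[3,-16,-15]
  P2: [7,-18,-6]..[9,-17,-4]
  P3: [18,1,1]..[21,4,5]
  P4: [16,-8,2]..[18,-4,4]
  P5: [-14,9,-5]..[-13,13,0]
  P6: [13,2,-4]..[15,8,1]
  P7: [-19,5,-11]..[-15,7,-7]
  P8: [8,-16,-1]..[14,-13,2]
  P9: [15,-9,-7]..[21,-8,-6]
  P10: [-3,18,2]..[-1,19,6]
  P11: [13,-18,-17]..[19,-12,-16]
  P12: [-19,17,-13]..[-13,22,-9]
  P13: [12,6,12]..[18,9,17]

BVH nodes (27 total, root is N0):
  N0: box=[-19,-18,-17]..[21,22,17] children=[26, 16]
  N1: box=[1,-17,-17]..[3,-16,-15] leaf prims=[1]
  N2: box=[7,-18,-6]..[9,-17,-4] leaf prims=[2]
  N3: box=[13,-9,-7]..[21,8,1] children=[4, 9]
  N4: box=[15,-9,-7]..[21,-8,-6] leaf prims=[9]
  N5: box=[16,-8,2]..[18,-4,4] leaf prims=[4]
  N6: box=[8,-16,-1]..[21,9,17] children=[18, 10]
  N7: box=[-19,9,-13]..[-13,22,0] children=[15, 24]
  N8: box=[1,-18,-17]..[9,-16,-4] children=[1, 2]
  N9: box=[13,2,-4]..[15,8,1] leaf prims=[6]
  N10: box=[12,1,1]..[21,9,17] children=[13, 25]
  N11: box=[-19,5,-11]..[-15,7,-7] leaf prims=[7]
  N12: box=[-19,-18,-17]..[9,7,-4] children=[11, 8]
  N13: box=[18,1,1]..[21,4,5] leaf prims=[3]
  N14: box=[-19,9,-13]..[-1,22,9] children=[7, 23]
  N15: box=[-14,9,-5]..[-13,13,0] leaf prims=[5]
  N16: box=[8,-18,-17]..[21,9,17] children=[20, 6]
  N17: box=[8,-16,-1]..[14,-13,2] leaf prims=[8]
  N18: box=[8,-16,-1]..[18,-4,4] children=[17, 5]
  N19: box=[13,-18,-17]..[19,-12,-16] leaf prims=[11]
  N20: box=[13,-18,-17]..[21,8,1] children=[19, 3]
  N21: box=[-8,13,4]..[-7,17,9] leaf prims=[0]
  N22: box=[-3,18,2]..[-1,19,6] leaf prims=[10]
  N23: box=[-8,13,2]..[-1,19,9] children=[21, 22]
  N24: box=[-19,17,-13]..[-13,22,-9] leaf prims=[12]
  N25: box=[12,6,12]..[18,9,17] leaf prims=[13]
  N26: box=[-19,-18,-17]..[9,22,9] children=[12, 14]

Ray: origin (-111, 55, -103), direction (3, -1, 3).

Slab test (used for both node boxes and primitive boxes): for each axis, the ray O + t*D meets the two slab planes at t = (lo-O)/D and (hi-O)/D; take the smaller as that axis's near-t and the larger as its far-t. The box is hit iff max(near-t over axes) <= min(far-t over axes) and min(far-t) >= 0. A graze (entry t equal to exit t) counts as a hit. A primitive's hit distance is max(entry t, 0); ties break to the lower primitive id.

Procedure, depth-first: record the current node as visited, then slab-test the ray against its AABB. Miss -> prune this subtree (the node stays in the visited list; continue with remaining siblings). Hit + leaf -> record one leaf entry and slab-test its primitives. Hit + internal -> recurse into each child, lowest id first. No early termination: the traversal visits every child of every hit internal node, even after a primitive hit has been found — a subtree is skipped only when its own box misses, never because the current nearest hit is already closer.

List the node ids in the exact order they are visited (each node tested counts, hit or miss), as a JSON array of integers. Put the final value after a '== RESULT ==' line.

Traverse from the root:
N0 x:[92/3,44] y:[33,73] z:[86/3,40] -> hit [33,40], descend [16, 26]
  N16 x:[119/3,44] y:[46,73] z:[86/3,40] -> miss, prune
  N26 x:[92/3,40] y:[33,73] z:[86/3,112/3] -> hit [33,112/3], descend [12, 14]
    N12 x:[92/3,40] y:[48,73] z:[86/3,33] -> miss, prune
    N14 x:[92/3,110/3] y:[33,46] z:[30,112/3] -> hit [33,110/3], descend [7, 23]
      N7 x:[92/3,98/3] y:[33,46] z:[30,103/3] -> miss, prune
      N23 x:[103/3,110/3] y:[36,42] z:[35,112/3] -> hit [36,110/3], descend [21, 22]
        N21 x:[103/3,104/3] y:[38,42] z:[107/3,112/3] -> miss, prune
        N22 x:[36,110/3] y:[36,37] z:[35,109/3] -> hit [36,109/3] leaf, test {P10@t=36}

order=[0, 16, 26, 12, 14, 7, 23, 21, 22]  |boxes|=9  |leaves|=1  hit=P10

== RESULT ==
[0, 16, 26, 12, 14, 7, 23, 21, 22]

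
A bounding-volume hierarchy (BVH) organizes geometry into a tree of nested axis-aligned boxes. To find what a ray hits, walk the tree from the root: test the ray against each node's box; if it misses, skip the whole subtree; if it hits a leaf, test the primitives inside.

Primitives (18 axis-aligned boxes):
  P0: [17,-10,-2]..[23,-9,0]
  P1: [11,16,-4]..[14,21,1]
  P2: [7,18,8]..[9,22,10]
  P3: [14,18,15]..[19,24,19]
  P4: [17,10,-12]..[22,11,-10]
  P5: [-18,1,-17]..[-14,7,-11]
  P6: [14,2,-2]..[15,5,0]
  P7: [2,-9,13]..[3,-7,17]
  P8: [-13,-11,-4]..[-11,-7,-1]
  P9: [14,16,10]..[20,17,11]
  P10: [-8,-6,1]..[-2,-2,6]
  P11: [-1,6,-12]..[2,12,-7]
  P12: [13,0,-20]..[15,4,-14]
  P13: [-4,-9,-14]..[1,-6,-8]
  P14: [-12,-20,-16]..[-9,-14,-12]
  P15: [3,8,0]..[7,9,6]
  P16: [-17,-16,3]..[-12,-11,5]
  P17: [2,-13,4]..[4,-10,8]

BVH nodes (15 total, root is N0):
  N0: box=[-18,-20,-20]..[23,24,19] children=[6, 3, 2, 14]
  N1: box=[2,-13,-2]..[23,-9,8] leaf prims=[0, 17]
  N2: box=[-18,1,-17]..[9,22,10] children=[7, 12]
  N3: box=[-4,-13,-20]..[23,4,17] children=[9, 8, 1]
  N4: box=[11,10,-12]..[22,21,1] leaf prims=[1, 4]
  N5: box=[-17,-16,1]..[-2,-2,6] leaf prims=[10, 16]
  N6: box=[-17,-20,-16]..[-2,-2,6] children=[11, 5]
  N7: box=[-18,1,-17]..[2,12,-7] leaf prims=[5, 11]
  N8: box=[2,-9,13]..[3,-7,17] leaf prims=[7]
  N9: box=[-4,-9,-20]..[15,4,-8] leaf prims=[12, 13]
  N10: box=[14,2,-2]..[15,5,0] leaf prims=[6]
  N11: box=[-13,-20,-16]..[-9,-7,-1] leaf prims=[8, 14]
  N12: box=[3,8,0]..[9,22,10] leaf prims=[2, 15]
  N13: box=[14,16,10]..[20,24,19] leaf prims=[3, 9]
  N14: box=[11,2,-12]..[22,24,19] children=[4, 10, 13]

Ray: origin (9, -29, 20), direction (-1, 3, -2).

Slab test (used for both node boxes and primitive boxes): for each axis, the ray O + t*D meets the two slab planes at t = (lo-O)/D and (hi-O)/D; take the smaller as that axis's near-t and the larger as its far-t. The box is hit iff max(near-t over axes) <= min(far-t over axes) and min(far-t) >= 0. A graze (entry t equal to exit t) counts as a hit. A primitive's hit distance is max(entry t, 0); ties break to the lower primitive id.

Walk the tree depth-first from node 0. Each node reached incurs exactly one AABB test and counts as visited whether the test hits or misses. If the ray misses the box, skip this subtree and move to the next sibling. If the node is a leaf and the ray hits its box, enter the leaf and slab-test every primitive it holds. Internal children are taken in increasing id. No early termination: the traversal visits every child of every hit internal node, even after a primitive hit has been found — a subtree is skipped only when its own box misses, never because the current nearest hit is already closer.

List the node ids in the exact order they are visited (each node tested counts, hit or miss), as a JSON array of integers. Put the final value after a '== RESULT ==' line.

Trace the traversal:
N0 x:[-14,27] y:[3,53/3] z:[1/2,20] -> hit [3,53/3], descend [2, 3, 6, 14]
  N2 x:[0,27] y:[10,17] z:[5,37/2] -> hit [10,17], descend [7, 12]
    N7 x:[7,27] y:[10,41/3] z:[27/2,37/2] -> hit [27/2,41/3] leaf, test {P5(miss), P11(miss)}
    N12 x:[0,6] y:[37/3,17] z:[5,10] -> miss, prune
  N3 x:[-14,13] y:[16/3,11] z:[3/2,20] -> hit [16/3,11], descend [1, 8, 9]
    N1 x:[-14,7] y:[16/3,20/3] z:[6,11] -> hit [6,20/3] leaf, test {P0(miss), P17@t=6}
    N8 x:[6,7] y:[20/3,22/3] z:[3/2,7/2] -> miss, prune
    N9 x:[-6,13] y:[20/3,11] z:[14,20] -> miss, prune
  N6 x:[11,26] y:[3,9] z:[7,18] -> miss, prune
  N14 x:[-13,-2] y:[31/3,53/3] z:[1/2,16] -> miss, prune

Summary -> nodes [0, 2, 7, 12, 3, 1, 8, 9, 6, 14]; box-tests=10; leaf-entries=2; first=P17

== RESULT ==
[0, 2, 7, 12, 3, 1, 8, 9, 6, 14]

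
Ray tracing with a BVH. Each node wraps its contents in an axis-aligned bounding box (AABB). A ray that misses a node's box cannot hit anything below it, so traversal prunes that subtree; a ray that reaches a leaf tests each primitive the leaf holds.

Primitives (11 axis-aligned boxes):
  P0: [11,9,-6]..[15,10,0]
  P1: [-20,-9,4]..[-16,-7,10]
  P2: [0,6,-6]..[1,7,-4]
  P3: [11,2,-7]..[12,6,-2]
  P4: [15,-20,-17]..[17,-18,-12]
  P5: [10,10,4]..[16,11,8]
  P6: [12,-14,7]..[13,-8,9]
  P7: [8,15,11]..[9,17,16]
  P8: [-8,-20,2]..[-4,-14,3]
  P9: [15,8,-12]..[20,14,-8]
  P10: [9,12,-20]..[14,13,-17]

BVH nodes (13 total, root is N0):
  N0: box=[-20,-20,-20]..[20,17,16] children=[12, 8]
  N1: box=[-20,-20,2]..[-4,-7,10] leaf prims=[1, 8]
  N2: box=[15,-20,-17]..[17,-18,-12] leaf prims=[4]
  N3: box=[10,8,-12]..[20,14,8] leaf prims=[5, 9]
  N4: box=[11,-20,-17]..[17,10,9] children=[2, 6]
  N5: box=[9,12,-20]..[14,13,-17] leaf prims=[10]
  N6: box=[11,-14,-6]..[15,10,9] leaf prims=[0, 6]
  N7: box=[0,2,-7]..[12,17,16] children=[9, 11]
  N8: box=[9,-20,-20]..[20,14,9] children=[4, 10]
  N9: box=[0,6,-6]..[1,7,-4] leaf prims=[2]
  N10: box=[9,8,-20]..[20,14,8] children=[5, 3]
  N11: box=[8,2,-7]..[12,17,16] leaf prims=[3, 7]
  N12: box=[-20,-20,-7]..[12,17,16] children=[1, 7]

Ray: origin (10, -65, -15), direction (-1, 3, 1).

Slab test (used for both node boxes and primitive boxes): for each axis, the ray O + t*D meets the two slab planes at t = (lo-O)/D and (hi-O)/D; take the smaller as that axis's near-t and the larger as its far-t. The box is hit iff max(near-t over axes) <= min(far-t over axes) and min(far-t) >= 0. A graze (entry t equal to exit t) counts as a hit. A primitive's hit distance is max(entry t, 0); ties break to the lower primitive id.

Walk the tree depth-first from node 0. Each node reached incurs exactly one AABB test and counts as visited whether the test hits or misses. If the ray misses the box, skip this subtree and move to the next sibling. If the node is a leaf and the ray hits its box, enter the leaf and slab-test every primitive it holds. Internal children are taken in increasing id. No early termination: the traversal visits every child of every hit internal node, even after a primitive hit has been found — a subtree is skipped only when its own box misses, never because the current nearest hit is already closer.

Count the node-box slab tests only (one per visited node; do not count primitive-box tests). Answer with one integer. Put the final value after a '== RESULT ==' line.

Walk:
N0 x:[-10,30] y:[15,82/3] z:[-5,31] -> hit [15,82/3], descend [8, 12]
  N8 x:[-10,1] y:[15,79/3] z:[-5,24] -> miss, prune
  N12 x:[-2,30] y:[15,82/3] z:[8,31] -> hit [15,82/3], descend [1, 7]
    N1 x:[14,30] y:[15,58/3] z:[17,25] -> hit [17,58/3] leaf, test {P1(miss), P8@t=17}
    N7 x:[-2,10] y:[67/3,82/3] z:[8,31] -> miss, prune

5 AABB tests over nodes [0, 8, 12, 1, 7]; 1 leaf entered; closest P8.

== RESULT ==
5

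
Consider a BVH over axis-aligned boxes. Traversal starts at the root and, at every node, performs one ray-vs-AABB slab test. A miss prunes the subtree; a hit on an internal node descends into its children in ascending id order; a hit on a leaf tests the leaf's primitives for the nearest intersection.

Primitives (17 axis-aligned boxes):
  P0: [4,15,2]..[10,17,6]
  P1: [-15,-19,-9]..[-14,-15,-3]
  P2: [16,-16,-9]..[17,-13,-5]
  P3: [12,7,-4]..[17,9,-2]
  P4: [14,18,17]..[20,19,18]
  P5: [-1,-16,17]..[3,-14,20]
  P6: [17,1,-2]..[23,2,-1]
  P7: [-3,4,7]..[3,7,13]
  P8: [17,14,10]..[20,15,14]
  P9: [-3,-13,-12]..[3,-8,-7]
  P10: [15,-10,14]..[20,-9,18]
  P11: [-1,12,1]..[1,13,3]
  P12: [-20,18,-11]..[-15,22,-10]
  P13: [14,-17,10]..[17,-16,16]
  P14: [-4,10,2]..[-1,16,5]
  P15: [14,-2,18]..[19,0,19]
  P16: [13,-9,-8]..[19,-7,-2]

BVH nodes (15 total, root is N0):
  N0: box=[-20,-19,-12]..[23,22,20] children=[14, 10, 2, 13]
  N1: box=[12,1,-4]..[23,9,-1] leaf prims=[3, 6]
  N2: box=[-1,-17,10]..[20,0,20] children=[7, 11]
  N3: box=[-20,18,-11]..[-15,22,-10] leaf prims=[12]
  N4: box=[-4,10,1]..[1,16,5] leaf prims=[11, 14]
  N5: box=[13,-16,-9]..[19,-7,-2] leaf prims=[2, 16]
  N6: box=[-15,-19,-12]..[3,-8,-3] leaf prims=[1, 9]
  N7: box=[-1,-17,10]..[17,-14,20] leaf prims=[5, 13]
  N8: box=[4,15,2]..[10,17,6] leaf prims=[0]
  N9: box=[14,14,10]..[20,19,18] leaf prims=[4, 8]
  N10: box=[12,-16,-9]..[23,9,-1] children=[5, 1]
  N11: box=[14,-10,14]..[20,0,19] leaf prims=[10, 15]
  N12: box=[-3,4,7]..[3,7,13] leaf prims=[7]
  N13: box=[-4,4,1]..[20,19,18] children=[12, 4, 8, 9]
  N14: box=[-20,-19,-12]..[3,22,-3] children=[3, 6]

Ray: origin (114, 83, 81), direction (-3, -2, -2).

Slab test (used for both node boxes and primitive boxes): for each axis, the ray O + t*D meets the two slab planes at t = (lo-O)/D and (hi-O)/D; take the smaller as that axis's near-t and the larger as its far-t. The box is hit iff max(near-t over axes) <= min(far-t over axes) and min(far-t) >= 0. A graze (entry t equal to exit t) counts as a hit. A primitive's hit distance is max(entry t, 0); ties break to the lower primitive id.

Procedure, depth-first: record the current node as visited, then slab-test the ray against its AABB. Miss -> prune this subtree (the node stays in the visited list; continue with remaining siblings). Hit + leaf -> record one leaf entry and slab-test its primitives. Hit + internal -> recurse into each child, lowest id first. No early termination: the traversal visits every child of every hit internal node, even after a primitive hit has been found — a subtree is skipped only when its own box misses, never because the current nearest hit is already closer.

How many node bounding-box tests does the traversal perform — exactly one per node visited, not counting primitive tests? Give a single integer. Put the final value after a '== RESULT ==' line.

Traverse from the root:
N0 x:[91/3,134/3] y:[61/2,51] z:[61/2,93/2] -> hit [61/2,134/3], descend [2, 10, 13, 14]
  N2 x:[94/3,115/3] y:[83/2,50] z:[61/2,71/2] -> miss, prune
  N10 x:[91/3,34] y:[37,99/2] z:[41,45] -> miss, prune
  N13 x:[94/3,118/3] y:[32,79/2] z:[63/2,40] -> hit [32,118/3], descend [4, 8, 9, 12]
    N4 x:[113/3,118/3] y:[67/2,73/2] z:[38,40] -> miss, prune
    N8 x:[104/3,110/3] y:[33,34] z:[75/2,79/2] -> miss, prune
    N9 x:[94/3,100/3] y:[32,69/2] z:[63/2,71/2] -> hit [32,100/3] leaf, test {P4@t=32, P8(miss)}
    N12 x:[37,39] y:[38,79/2] z:[34,37] -> miss, prune
  N14 x:[37,134/3] y:[61/2,51] z:[42,93/2] -> hit [42,134/3], descend [3, 6]
    N3 x:[43,134/3] y:[61/2,65/2] z:[91/2,46] -> miss, prune
    N6 x:[37,43] y:[91/2,51] z:[42,93/2] -> miss, prune

Summary -> nodes [0, 2, 10, 13, 4, 8, 9, 12, 14, 3, 6]; box-tests=11; leaf-entries=1; first=P4

== RESULT ==
11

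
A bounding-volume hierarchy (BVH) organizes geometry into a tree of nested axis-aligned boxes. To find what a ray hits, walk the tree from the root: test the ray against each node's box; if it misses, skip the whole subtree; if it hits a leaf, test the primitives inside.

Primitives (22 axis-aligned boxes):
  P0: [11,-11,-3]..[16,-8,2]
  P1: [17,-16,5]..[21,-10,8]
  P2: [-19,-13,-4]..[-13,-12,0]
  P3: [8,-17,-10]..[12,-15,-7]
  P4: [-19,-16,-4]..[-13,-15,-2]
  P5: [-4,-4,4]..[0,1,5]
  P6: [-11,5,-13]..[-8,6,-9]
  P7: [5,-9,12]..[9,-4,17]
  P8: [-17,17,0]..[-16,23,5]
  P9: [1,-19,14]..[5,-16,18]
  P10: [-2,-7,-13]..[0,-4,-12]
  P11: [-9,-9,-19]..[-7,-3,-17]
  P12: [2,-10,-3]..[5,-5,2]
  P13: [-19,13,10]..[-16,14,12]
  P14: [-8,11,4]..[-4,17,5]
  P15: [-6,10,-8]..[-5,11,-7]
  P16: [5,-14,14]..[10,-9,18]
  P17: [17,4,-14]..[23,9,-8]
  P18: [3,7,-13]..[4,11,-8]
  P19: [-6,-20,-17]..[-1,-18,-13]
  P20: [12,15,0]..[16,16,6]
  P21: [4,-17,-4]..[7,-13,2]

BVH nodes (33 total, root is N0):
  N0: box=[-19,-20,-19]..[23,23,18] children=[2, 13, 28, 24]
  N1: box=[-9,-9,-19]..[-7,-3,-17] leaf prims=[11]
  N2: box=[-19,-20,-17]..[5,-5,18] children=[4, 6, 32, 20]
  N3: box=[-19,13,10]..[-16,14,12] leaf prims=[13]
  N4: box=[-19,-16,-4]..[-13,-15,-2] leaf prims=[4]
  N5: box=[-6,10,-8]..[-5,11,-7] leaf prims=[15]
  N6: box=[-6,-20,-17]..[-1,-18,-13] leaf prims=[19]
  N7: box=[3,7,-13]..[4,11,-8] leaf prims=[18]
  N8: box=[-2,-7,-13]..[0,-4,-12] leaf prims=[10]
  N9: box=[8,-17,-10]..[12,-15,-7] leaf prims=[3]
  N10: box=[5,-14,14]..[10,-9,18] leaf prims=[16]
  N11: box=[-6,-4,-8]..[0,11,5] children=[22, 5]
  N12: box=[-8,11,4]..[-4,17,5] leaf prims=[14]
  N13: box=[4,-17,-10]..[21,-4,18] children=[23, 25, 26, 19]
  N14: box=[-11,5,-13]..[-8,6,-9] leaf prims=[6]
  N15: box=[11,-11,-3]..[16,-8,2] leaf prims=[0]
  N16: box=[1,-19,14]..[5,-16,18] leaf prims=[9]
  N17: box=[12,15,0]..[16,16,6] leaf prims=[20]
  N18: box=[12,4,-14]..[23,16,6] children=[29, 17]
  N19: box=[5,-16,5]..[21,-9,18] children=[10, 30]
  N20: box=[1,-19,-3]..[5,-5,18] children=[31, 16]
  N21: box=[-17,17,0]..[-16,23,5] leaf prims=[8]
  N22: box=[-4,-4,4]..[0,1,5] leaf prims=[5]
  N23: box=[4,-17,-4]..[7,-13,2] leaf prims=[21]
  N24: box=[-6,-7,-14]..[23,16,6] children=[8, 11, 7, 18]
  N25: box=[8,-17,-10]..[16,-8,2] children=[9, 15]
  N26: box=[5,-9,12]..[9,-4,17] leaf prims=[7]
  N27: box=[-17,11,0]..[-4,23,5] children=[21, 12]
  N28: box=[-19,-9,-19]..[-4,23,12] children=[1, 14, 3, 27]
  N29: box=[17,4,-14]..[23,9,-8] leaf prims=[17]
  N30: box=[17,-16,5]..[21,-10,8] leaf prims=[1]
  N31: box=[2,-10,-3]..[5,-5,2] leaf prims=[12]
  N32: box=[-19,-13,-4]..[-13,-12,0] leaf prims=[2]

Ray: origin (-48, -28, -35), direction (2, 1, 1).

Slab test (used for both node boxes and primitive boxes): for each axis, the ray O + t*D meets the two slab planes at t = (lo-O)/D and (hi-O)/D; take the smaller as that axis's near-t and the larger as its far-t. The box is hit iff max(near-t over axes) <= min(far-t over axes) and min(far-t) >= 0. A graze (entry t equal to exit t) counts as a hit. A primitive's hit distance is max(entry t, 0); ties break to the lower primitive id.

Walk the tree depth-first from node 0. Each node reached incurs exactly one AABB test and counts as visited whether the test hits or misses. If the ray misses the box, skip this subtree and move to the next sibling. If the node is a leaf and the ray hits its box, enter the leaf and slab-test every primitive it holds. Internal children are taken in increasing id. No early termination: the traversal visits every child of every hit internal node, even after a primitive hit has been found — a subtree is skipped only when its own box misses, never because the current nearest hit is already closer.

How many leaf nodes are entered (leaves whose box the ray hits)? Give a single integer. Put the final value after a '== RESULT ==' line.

Traverse from the root:
N0 x:[29/2,71/2] y:[8,51] z:[16,53] -> hit [16,71/2], descend [2, 13, 24, 28]
  N2 x:[29/2,53/2] y:[8,23] z:[18,53] -> hit [18,23], descend [4, 6, 20, 32]
    N4 x:[29/2,35/2] y:[12,13] z:[31,33] -> miss, prune
    N6 x:[21,47/2] y:[8,10] z:[18,22] -> miss, prune
    N20 x:[49/2,53/2] y:[9,23] z:[32,53] -> miss, prune
    N32 x:[29/2,35/2] y:[15,16] z:[31,35] -> miss, prune
  N13 x:[26,69/2] y:[11,24] z:[25,53] -> miss, prune
  N24 x:[21,71/2] y:[21,44] z:[21,41] -> hit [21,71/2], descend [7, 8, 11, 18]
    N7 x:[51/2,26] y:[35,39] z:[22,27] -> miss, prune
    N8 x:[23,24] y:[21,24] z:[22,23] -> hit [23,23] leaf, test {P10@t=23}
    N11 x:[21,24] y:[24,39] z:[27,40] -> miss, prune
    N18 x:[30,71/2] y:[32,44] z:[21,41] -> hit [32,71/2], descend [17, 29]
      N17 x:[30,32] y:[43,44] z:[35,41] -> miss, prune
      N29 x:[65/2,71/2] y:[32,37] z:[21,27] -> miss, prune
  N28 x:[29/2,22] y:[19,51] z:[16,47] -> hit [19,22], descend [1, 3, 14, 27]
    N1 x:[39/2,41/2] y:[19,25] z:[16,18] -> miss, prune
    N3 x:[29/2,16] y:[41,42] z:[45,47] -> miss, prune
    N14 x:[37/2,20] y:[33,34] z:[22,26] -> miss, prune
    N27 x:[31/2,22] y:[39,51] z:[35,40] -> miss, prune

Visited [0, 2, 4, 6, 20, 32, 13, 24, 7, 8, 11, 18, 17, 29, 28, 1, 3, 14, 27]. Tests: 19 box, 1 leaf. Nearest: P10.

== RESULT ==
1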